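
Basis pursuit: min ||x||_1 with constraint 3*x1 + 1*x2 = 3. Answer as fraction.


Axis intercepts:
  x1 = 1, x2 = 0: L1 = 1
  x1 = 0, x2 = 3: L1 = 3
x* = (1, 0)
||x*||_1 = 1.

1


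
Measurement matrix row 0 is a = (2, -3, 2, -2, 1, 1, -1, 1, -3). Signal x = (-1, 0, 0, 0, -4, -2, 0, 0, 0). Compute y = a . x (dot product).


Non-zero terms: ['2*-1', '1*-4', '1*-2']
Products: [-2, -4, -2]
y = sum = -8.

-8


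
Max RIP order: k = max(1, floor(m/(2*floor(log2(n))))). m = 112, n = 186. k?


floor(log2(186)) = 7.
2*7 = 14.
m/(2*floor(log2(n))) = 112/14 ≈ 8.0.
floor = 8.
k = max(1, 8) = 8.

8


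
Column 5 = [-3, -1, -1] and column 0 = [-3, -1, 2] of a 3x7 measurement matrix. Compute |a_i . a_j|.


Inner product: -3*-3 + -1*-1 + -1*2
Products: [9, 1, -2]
Sum = 8.
|dot| = 8.

8


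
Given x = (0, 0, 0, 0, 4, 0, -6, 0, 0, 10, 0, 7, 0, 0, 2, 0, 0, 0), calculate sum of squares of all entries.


Non-zero entries: [(4, 4), (6, -6), (9, 10), (11, 7), (14, 2)]
Squares: [16, 36, 100, 49, 4]
||x||_2^2 = sum = 205.

205


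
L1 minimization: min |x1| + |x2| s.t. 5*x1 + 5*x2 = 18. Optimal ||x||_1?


Axis intercepts:
  x1 = 18/5, x2 = 0: L1 = 18/5
  x1 = 0, x2 = 18/5: L1 = 18/5
x* = (18/5, 0)
||x*||_1 = 18/5.

18/5


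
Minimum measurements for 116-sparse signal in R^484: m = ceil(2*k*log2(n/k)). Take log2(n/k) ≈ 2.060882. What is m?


log2(n/k) = log2(484/116) ≈ 2.060882.
2*k*log2(n/k) ≈ 2*116*2.060882 = 478.124624.
m = ceil(478.124624) = 479.

479


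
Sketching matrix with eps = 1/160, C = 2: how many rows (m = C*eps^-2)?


1/eps = 160.
(1/eps)^2 = 25600.
m = 2*25600 = 51200.

51200


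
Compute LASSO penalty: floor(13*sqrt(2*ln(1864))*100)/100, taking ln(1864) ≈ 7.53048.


ln(1864) ≈ 7.53048.
2*ln(n) ≈ 15.06096.
sqrt(2*ln(n)) ≈ sqrt(15.06096) ≈ 3.880845.
lambda ≈ 13*3.880845 = 50.450985.
floor(lambda*100)/100 = 50.45.

50.45


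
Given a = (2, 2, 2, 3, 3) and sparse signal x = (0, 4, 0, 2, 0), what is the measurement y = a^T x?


Non-zero terms: ['2*4', '3*2']
Products: [8, 6]
y = sum = 14.

14


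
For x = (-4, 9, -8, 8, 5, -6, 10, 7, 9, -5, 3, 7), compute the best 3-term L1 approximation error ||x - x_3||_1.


Sorted |x_i| descending: [10, 9, 9, 8, 8, 7, 7, 6, 5, 5, 4, 3]
Keep top 3: [10, 9, 9]
Tail entries: [8, 8, 7, 7, 6, 5, 5, 4, 3]
L1 error = sum of tail = 53.

53


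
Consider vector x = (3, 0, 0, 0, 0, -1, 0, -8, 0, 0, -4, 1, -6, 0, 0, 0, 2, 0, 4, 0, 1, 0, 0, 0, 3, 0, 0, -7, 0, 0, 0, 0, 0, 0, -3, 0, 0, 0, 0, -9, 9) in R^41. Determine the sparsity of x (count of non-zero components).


Non-zero positions: [0, 5, 7, 10, 11, 12, 16, 18, 20, 24, 27, 34, 39, 40].
Sparsity = 14.

14


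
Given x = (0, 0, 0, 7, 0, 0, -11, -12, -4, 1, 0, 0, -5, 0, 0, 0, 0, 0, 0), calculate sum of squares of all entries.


Non-zero entries: [(3, 7), (6, -11), (7, -12), (8, -4), (9, 1), (12, -5)]
Squares: [49, 121, 144, 16, 1, 25]
||x||_2^2 = sum = 356.

356


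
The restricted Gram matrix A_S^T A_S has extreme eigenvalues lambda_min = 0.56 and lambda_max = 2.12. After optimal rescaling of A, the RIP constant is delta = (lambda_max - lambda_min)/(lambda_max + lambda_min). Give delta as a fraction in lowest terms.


lambda_max - lambda_min = 2.12 - 0.56 = 1.56.
lambda_max + lambda_min = 2.12 + 0.56 = 2.68.
delta = 1.56/2.68 = 156/268 = 39/67.

39/67


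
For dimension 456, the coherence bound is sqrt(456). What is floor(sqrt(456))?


21^2 = 441 <= 456 < 484 = 22^2, so 21 <= sqrt(456) < 22.
floor(sqrt(456)) = 21.

21


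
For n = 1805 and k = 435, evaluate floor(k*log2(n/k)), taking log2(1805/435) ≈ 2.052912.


log2(n/k) = log2(1805/435) ≈ 2.052912.
k*log2(n/k) ≈ 435*2.052912 = 893.01672.
floor(893.01672) = 893.

893


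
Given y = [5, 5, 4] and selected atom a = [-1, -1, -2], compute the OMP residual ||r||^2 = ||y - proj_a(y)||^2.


a^T a = 6.
a^T y = -18.
coeff = -18/6 = -3.
||r||^2 = 12.

12


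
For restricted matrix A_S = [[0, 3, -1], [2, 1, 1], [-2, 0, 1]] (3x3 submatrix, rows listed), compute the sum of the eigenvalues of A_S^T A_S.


Sum of eigenvalues of A_S^T A_S = trace(A_S^T A_S) = sum of squared column norms of A_S.
A_S^T A_S diagonal: [8, 10, 3].
trace = 8 + 10 + 3 = 21.

21


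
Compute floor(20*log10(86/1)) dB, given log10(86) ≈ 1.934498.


||x||/||e|| = 86/1 = 86.
log10(86) ≈ 1.934498.
20*log10(||x||/||e||) ≈ 20*1.934498 = 38.68996.
floor(38.68996) = 38.

38


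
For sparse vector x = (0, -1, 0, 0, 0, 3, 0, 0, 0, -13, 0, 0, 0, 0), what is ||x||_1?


Non-zero entries: [(1, -1), (5, 3), (9, -13)]
Absolute values: [1, 3, 13]
||x||_1 = sum = 17.

17


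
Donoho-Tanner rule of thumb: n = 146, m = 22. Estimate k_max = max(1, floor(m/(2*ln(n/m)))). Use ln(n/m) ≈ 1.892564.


n/m = 146/22 = 73/11.
ln(n/m) ≈ 1.892564.
2*ln(n/m) ≈ 3.785128.
m/(2*ln(n/m)) ≈ 22/3.785128 ≈ 5.8122.
floor = 5.
k_max = max(1, 5) = 5.

5


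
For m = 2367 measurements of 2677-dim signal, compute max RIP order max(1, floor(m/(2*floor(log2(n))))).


floor(log2(2677)) = 11.
2*11 = 22.
m/(2*floor(log2(n))) = 2367/22 ≈ 107.5909.
floor = 107.
k = max(1, 107) = 107.

107


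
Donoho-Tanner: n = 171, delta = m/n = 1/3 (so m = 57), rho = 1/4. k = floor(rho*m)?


m = 1/3*171 = 57.
rho = 1/4.
rho*m = 1/4*57 = 14.25.
k = floor(14.25) = 14.

14


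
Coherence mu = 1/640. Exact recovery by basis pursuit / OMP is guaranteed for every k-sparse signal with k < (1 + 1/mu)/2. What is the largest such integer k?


1/mu = 640.
1 + 1/mu = 641.
(1 + 1/mu)/2 = 320.5 is not an integer, so k_max = floor(320.5) = 320.

320


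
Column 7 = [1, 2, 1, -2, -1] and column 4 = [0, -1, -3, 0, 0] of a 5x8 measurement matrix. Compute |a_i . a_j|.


Inner product: 1*0 + 2*-1 + 1*-3 + -2*0 + -1*0
Products: [0, -2, -3, 0, 0]
Sum = -5.
|dot| = 5.

5


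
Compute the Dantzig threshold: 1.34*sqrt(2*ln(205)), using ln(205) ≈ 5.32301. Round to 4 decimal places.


ln(205) ≈ 5.32301.
2*ln(n) ≈ 10.64602.
sqrt(2*ln(n)) ≈ sqrt(10.64602) ≈ 3.262824.
threshold ≈ 1.34*3.262824 = 4.37218416 ≈ 4.3722.

4.3722


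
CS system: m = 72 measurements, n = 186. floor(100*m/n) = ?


100*m/n = 100*72/186 ≈ 38.7097.
floor = 38.

38


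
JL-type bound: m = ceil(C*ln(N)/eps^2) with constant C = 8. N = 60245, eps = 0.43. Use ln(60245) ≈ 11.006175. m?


ln(60245) ≈ 11.006175.
eps^2 = 0.43^2 = 0.1849.
C*ln(N)/eps^2 ≈ 8*11.006175/0.1849 ≈ 476.2001.
m = ceil(476.2001) = 477.

477


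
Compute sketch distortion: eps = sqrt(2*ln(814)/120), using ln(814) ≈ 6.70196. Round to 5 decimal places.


ln(814) ≈ 6.70196.
2*ln(N)/m ≈ 2*6.70196/120 ≈ 0.11169933.
eps = sqrt(0.11169933) ≈ 0.3342145 ≈ 0.33421.

0.33421


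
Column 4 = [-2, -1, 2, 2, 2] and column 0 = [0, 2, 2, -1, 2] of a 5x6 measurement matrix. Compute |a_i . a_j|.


Inner product: -2*0 + -1*2 + 2*2 + 2*-1 + 2*2
Products: [0, -2, 4, -2, 4]
Sum = 4.
|dot| = 4.

4


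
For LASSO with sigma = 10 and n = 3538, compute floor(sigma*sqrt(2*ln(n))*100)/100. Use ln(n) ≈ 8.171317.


ln(3538) ≈ 8.171317.
2*ln(n) ≈ 16.342634.
sqrt(2*ln(n)) ≈ sqrt(16.342634) ≈ 4.042602.
lambda ≈ 10*4.042602 = 40.42602.
floor(lambda*100)/100 = 40.42.

40.42


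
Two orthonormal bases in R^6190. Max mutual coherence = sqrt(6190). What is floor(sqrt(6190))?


78^2 = 6084 <= 6190 < 6241 = 79^2, so 78 <= sqrt(6190) < 79.
floor(sqrt(6190)) = 78.

78


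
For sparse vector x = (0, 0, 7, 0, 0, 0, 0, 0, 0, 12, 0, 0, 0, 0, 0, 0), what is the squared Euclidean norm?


Non-zero entries: [(2, 7), (9, 12)]
Squares: [49, 144]
||x||_2^2 = sum = 193.

193


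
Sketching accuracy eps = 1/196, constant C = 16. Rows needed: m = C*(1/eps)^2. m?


1/eps = 196.
(1/eps)^2 = 38416.
m = 16*38416 = 614656.

614656


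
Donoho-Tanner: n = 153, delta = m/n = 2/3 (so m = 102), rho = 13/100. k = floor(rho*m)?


m = 2/3*153 = 102.
rho = 13/100.
rho*m = 13/100*102 = 13.26.
k = floor(13.26) = 13.

13


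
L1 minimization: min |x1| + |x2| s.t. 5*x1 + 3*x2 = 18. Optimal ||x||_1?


Axis intercepts:
  x1 = 18/5, x2 = 0: L1 = 18/5
  x1 = 0, x2 = 6: L1 = 6
x* = (18/5, 0)
||x*||_1 = 18/5.

18/5


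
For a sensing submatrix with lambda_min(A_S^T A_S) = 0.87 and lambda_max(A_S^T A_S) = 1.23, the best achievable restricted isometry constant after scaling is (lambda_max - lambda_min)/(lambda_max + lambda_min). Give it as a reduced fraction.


lambda_max - lambda_min = 1.23 - 0.87 = 0.36.
lambda_max + lambda_min = 1.23 + 0.87 = 2.10.
delta = 0.36/2.10 = 36/210 = 6/35.

6/35


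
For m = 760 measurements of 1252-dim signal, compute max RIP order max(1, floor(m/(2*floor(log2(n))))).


floor(log2(1252)) = 10.
2*10 = 20.
m/(2*floor(log2(n))) = 760/20 ≈ 38.0.
floor = 38.
k = max(1, 38) = 38.

38


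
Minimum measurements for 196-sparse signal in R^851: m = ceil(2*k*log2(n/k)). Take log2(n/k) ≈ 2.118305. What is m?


log2(n/k) = log2(851/196) ≈ 2.118305.
2*k*log2(n/k) ≈ 2*196*2.118305 = 830.37556.
m = ceil(830.37556) = 831.

831


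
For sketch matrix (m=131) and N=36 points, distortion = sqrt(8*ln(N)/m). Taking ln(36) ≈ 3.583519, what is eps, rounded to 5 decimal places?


ln(36) ≈ 3.583519.
8*ln(N)/m ≈ 8*3.583519/131 ≈ 0.21884085.
eps = sqrt(0.21884085) ≈ 0.4678043 ≈ 0.46780.

0.46780


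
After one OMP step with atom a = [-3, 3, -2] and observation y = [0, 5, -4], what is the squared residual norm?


a^T a = 22.
a^T y = 23.
coeff = 23/22 = 23/22.
||r||^2 = 373/22.

373/22


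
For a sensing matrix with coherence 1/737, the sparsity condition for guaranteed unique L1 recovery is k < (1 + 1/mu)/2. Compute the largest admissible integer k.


1/mu = 737.
1 + 1/mu = 738.
(1 + 1/mu)/2 = 369 is an integer and the inequality is strict, so k_max = 369 - 1 = 368.

368


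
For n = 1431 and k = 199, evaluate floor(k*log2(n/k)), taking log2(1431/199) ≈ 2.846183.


log2(n/k) = log2(1431/199) ≈ 2.846183.
k*log2(n/k) ≈ 199*2.846183 = 566.390417.
floor(566.390417) = 566.

566


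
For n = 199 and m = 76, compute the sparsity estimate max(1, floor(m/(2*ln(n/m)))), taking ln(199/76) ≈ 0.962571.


n/m = 199/76.
ln(n/m) ≈ 0.962571.
2*ln(n/m) ≈ 1.925142.
m/(2*ln(n/m)) ≈ 76/1.925142 ≈ 39.4776.
floor = 39.
k_max = max(1, 39) = 39.

39


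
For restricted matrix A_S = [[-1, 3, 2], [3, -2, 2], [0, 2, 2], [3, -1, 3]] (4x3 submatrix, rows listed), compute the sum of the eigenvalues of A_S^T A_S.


Sum of eigenvalues of A_S^T A_S = trace(A_S^T A_S) = sum of squared column norms of A_S.
A_S^T A_S diagonal: [19, 18, 21].
trace = 19 + 18 + 21 = 58.

58


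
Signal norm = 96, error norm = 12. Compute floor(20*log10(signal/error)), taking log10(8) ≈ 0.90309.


||x||/||e|| = 96/12 = 8.
log10(8) ≈ 0.90309.
20*log10(||x||/||e||) ≈ 20*0.90309 = 18.0618.
floor(18.0618) = 18.

18


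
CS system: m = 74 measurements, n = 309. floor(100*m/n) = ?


100*m/n = 100*74/309 ≈ 23.9482.
floor = 23.

23


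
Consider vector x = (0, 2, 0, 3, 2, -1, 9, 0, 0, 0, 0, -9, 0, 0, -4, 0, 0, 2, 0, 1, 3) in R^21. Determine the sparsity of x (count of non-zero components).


Non-zero positions: [1, 3, 4, 5, 6, 11, 14, 17, 19, 20].
Sparsity = 10.

10


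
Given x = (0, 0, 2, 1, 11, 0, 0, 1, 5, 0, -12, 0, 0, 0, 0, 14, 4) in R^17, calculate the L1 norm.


Non-zero entries: [(2, 2), (3, 1), (4, 11), (7, 1), (8, 5), (10, -12), (15, 14), (16, 4)]
Absolute values: [2, 1, 11, 1, 5, 12, 14, 4]
||x||_1 = sum = 50.

50


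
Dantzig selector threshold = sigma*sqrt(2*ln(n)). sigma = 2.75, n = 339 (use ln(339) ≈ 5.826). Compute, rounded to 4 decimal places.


ln(339) ≈ 5.826.
2*ln(n) ≈ 11.652.
sqrt(2*ln(n)) ≈ sqrt(11.652) ≈ 3.413503.
threshold ≈ 2.75*3.413503 = 9.38713325 ≈ 9.3871.

9.3871


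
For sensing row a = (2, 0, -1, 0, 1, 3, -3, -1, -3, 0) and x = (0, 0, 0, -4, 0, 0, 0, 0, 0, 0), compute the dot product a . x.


Non-zero terms: ['0*-4']
Products: [0]
y = sum = 0.

0


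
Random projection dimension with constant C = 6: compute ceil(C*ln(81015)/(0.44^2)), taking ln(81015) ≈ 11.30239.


ln(81015) ≈ 11.30239.
eps^2 = 0.44^2 = 0.1936.
C*ln(N)/eps^2 ≈ 6*11.30239/0.1936 ≈ 350.2807.
m = ceil(350.2807) = 351.

351


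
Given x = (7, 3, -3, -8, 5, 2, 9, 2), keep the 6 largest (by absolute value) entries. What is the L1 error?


Sorted |x_i| descending: [9, 8, 7, 5, 3, 3, 2, 2]
Keep top 6: [9, 8, 7, 5, 3, 3]
Tail entries: [2, 2]
L1 error = sum of tail = 4.

4


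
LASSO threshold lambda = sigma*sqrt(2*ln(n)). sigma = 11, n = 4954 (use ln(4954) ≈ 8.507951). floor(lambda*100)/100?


ln(4954) ≈ 8.507951.
2*ln(n) ≈ 17.015902.
sqrt(2*ln(n)) ≈ sqrt(17.015902) ≈ 4.125034.
lambda ≈ 11*4.125034 = 45.375374.
floor(lambda*100)/100 = 45.37.

45.37


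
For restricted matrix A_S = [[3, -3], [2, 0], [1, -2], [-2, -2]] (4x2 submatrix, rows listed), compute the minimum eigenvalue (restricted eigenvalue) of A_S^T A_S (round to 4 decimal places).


A_S^T A_S = [[18, -7], [-7, 17]].
trace = 35.
det = 257.
disc = trace^2 - 4*det = 1225 - 4*257 = 197.
sqrt(197) ≈ 14.035669.
lam_min = (35 - sqrt(197))/2 ≈ (35 - 14.035669)/2 = 10.4821655 ≈ 10.4822.

10.4822


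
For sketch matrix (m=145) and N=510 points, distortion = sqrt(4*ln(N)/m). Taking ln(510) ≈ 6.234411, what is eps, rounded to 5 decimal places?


ln(510) ≈ 6.234411.
4*ln(N)/m ≈ 4*6.234411/145 ≈ 0.17198375.
eps = sqrt(0.17198375) ≈ 0.4147092 ≈ 0.41471.

0.41471


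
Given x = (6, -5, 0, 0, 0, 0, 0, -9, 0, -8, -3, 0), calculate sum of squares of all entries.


Non-zero entries: [(0, 6), (1, -5), (7, -9), (9, -8), (10, -3)]
Squares: [36, 25, 81, 64, 9]
||x||_2^2 = sum = 215.

215


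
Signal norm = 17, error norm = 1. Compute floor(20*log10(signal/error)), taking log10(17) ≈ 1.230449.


||x||/||e|| = 17/1 = 17.
log10(17) ≈ 1.230449.
20*log10(||x||/||e||) ≈ 20*1.230449 = 24.60898.
floor(24.60898) = 24.

24


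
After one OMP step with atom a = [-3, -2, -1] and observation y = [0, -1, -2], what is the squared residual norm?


a^T a = 14.
a^T y = 4.
coeff = 4/14 = 2/7.
||r||^2 = 27/7.

27/7


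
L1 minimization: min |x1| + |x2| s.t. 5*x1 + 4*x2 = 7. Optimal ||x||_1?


Axis intercepts:
  x1 = 7/5, x2 = 0: L1 = 7/5
  x1 = 0, x2 = 7/4: L1 = 7/4
x* = (7/5, 0)
||x*||_1 = 7/5.

7/5


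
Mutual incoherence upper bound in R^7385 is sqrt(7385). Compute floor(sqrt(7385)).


85^2 = 7225 <= 7385 < 7396 = 86^2, so 85 <= sqrt(7385) < 86.
floor(sqrt(7385)) = 85.

85


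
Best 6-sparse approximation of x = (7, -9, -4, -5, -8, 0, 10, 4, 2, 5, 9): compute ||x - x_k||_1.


Sorted |x_i| descending: [10, 9, 9, 8, 7, 5, 5, 4, 4, 2, 0]
Keep top 6: [10, 9, 9, 8, 7, 5]
Tail entries: [5, 4, 4, 2, 0]
L1 error = sum of tail = 15.

15


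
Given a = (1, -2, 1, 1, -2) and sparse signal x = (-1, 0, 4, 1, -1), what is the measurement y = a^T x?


Non-zero terms: ['1*-1', '1*4', '1*1', '-2*-1']
Products: [-1, 4, 1, 2]
y = sum = 6.

6


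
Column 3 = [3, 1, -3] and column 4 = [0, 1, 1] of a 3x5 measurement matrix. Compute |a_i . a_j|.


Inner product: 3*0 + 1*1 + -3*1
Products: [0, 1, -3]
Sum = -2.
|dot| = 2.

2


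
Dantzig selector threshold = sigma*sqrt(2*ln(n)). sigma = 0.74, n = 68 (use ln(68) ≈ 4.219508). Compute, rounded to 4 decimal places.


ln(68) ≈ 4.219508.
2*ln(n) ≈ 8.439016.
sqrt(2*ln(n)) ≈ sqrt(8.439016) ≈ 2.904998.
threshold ≈ 0.74*2.904998 = 2.14969852 ≈ 2.1497.

2.1497


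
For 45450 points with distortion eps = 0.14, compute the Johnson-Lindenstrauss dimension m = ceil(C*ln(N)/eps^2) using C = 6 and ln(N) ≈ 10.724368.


ln(45450) ≈ 10.724368.
eps^2 = 0.14^2 = 0.0196.
C*ln(N)/eps^2 ≈ 6*10.724368/0.0196 ≈ 3282.9698.
m = ceil(3282.9698) = 3283.

3283


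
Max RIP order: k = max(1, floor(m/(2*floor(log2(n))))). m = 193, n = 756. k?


floor(log2(756)) = 9.
2*9 = 18.
m/(2*floor(log2(n))) = 193/18 ≈ 10.7222.
floor = 10.
k = max(1, 10) = 10.

10


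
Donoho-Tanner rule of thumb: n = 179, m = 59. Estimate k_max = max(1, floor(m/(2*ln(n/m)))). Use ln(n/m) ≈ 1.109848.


n/m = 179/59.
ln(n/m) ≈ 1.109848.
2*ln(n/m) ≈ 2.219696.
m/(2*ln(n/m)) ≈ 59/2.219696 ≈ 26.5802.
floor = 26.
k_max = max(1, 26) = 26.

26


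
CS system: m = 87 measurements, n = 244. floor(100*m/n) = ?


100*m/n = 100*87/244 ≈ 35.6557.
floor = 35.

35


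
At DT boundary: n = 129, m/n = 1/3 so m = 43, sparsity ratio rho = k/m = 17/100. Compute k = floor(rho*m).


m = 1/3*129 = 43.
rho = 17/100.
rho*m = 17/100*43 = 7.31.
k = floor(7.31) = 7.

7


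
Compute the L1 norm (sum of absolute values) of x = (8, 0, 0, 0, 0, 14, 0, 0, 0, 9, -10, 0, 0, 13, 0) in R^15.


Non-zero entries: [(0, 8), (5, 14), (9, 9), (10, -10), (13, 13)]
Absolute values: [8, 14, 9, 10, 13]
||x||_1 = sum = 54.

54


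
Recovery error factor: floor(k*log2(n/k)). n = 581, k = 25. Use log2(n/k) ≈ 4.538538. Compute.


log2(n/k) = log2(581/25) ≈ 4.538538.
k*log2(n/k) ≈ 25*4.538538 = 113.46345.
floor(113.46345) = 113.

113


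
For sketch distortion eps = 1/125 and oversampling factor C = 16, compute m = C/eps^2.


1/eps = 125.
(1/eps)^2 = 15625.
m = 16*15625 = 250000.

250000


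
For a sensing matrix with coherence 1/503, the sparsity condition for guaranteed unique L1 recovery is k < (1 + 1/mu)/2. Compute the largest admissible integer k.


1/mu = 503.
1 + 1/mu = 504.
(1 + 1/mu)/2 = 252 is an integer and the inequality is strict, so k_max = 252 - 1 = 251.

251


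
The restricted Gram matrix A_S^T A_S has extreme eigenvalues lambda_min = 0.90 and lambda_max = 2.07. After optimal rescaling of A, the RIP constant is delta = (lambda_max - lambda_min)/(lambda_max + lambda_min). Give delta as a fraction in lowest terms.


lambda_max - lambda_min = 2.07 - 0.90 = 1.17.
lambda_max + lambda_min = 2.07 + 0.90 = 2.97.
delta = 1.17/2.97 = 117/297 = 13/33.

13/33


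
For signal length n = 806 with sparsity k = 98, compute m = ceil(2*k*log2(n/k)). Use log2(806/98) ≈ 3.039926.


log2(n/k) = log2(806/98) ≈ 3.039926.
2*k*log2(n/k) ≈ 2*98*3.039926 = 595.825496.
m = ceil(595.825496) = 596.

596


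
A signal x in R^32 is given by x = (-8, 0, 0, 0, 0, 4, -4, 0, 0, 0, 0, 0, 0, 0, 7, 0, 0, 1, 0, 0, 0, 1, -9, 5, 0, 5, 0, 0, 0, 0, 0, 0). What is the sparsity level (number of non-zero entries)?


Non-zero positions: [0, 5, 6, 14, 17, 21, 22, 23, 25].
Sparsity = 9.

9


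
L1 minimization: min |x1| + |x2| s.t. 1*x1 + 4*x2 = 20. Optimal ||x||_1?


Axis intercepts:
  x1 = 20, x2 = 0: L1 = 20
  x1 = 0, x2 = 5: L1 = 5
x* = (0, 5)
||x*||_1 = 5.

5


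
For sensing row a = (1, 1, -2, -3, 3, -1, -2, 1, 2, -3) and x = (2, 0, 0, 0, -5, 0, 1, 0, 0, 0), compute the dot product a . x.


Non-zero terms: ['1*2', '3*-5', '-2*1']
Products: [2, -15, -2]
y = sum = -15.

-15


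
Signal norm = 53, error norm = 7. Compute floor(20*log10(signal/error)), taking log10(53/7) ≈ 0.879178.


||x||/||e|| = 53/7.
log10(53/7) ≈ 0.879178.
20*log10(||x||/||e||) ≈ 20*0.879178 = 17.58356.
floor(17.58356) = 17.

17


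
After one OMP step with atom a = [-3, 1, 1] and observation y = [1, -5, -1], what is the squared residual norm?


a^T a = 11.
a^T y = -9.
coeff = -9/11 = -9/11.
||r||^2 = 216/11.

216/11


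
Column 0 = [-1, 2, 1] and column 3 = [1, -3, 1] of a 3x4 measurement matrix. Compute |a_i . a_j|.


Inner product: -1*1 + 2*-3 + 1*1
Products: [-1, -6, 1]
Sum = -6.
|dot| = 6.

6


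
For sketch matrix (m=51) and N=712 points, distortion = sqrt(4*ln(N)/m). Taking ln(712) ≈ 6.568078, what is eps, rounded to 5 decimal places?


ln(712) ≈ 6.568078.
4*ln(N)/m ≈ 4*6.568078/51 ≈ 0.51514337.
eps = sqrt(0.51514337) ≈ 0.7177349 ≈ 0.71773.

0.71773


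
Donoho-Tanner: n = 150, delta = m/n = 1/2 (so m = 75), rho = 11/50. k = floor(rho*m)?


m = 1/2*150 = 75.
rho = 11/50.
rho*m = 11/50*75 = 16.5.
k = floor(16.5) = 16.

16


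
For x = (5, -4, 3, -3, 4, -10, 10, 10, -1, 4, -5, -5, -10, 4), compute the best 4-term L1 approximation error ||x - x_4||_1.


Sorted |x_i| descending: [10, 10, 10, 10, 5, 5, 5, 4, 4, 4, 4, 3, 3, 1]
Keep top 4: [10, 10, 10, 10]
Tail entries: [5, 5, 5, 4, 4, 4, 4, 3, 3, 1]
L1 error = sum of tail = 38.

38


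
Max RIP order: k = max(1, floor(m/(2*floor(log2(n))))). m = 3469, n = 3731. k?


floor(log2(3731)) = 11.
2*11 = 22.
m/(2*floor(log2(n))) = 3469/22 ≈ 157.6818.
floor = 157.
k = max(1, 157) = 157.

157


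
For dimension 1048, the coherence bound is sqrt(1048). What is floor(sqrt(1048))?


32^2 = 1024 <= 1048 < 1089 = 33^2, so 32 <= sqrt(1048) < 33.
floor(sqrt(1048)) = 32.

32


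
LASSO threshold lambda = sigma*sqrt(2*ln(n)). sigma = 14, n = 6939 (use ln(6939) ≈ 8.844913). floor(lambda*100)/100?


ln(6939) ≈ 8.844913.
2*ln(n) ≈ 17.689826.
sqrt(2*ln(n)) ≈ sqrt(17.689826) ≈ 4.205927.
lambda ≈ 14*4.205927 = 58.882978.
floor(lambda*100)/100 = 58.88.

58.88


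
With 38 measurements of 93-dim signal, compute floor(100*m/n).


100*m/n = 100*38/93 ≈ 40.8602.
floor = 40.

40


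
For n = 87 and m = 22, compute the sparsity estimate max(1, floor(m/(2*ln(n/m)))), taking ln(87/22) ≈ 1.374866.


n/m = 87/22.
ln(n/m) ≈ 1.374866.
2*ln(n/m) ≈ 2.749732.
m/(2*ln(n/m)) ≈ 22/2.749732 ≈ 8.0008.
floor = 8.
k_max = max(1, 8) = 8.

8


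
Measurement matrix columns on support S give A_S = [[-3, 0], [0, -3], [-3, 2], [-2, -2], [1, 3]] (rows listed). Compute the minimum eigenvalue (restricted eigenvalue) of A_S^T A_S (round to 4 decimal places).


A_S^T A_S = [[23, 1], [1, 26]].
trace = 49.
det = 597.
disc = trace^2 - 4*det = 2401 - 4*597 = 13.
sqrt(13) ≈ 3.605551.
lam_min = (49 - sqrt(13))/2 ≈ (49 - 3.605551)/2 = 22.6972245 ≈ 22.6972.

22.6972


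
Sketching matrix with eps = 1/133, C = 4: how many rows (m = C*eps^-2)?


1/eps = 133.
(1/eps)^2 = 17689.
m = 4*17689 = 70756.

70756


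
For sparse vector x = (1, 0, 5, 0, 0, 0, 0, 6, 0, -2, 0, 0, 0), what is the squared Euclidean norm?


Non-zero entries: [(0, 1), (2, 5), (7, 6), (9, -2)]
Squares: [1, 25, 36, 4]
||x||_2^2 = sum = 66.

66


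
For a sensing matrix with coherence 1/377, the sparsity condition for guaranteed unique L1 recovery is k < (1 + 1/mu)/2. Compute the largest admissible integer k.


1/mu = 377.
1 + 1/mu = 378.
(1 + 1/mu)/2 = 189 is an integer and the inequality is strict, so k_max = 189 - 1 = 188.

188


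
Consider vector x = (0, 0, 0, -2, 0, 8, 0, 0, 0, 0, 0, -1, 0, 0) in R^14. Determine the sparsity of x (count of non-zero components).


Non-zero positions: [3, 5, 11].
Sparsity = 3.

3


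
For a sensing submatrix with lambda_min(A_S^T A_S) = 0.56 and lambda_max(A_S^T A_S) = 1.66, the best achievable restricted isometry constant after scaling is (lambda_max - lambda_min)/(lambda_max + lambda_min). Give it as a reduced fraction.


lambda_max - lambda_min = 1.66 - 0.56 = 1.10.
lambda_max + lambda_min = 1.66 + 0.56 = 2.22.
delta = 1.10/2.22 = 110/222 = 55/111.

55/111


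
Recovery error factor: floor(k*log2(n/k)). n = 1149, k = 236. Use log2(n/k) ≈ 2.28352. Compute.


log2(n/k) = log2(1149/236) ≈ 2.28352.
k*log2(n/k) ≈ 236*2.28352 = 538.91072.
floor(538.91072) = 538.

538


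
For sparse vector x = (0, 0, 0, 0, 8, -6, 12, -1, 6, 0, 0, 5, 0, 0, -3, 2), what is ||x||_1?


Non-zero entries: [(4, 8), (5, -6), (6, 12), (7, -1), (8, 6), (11, 5), (14, -3), (15, 2)]
Absolute values: [8, 6, 12, 1, 6, 5, 3, 2]
||x||_1 = sum = 43.

43


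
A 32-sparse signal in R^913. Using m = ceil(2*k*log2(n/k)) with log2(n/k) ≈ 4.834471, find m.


log2(n/k) = log2(913/32) ≈ 4.834471.
2*k*log2(n/k) ≈ 2*32*4.834471 = 309.406144.
m = ceil(309.406144) = 310.

310


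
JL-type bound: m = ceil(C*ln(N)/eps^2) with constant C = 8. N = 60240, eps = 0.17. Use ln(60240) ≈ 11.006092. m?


ln(60240) ≈ 11.006092.
eps^2 = 0.17^2 = 0.0289.
C*ln(N)/eps^2 ≈ 8*11.006092/0.0289 ≈ 3046.6691.
m = ceil(3046.6691) = 3047.

3047


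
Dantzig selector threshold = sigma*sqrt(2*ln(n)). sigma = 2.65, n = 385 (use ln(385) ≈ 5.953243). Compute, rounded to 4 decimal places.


ln(385) ≈ 5.953243.
2*ln(n) ≈ 11.906486.
sqrt(2*ln(n)) ≈ sqrt(11.906486) ≈ 3.450578.
threshold ≈ 2.65*3.450578 = 9.1440317 ≈ 9.1440.

9.1440


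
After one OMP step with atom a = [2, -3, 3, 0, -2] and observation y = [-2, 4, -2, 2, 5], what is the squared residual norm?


a^T a = 26.
a^T y = -32.
coeff = -32/26 = -16/13.
||r||^2 = 177/13.

177/13


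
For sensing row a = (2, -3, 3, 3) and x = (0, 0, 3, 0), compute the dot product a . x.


Non-zero terms: ['3*3']
Products: [9]
y = sum = 9.

9


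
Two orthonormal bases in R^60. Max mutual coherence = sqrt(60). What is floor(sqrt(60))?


7^2 = 49 <= 60 < 64 = 8^2, so 7 <= sqrt(60) < 8.
floor(sqrt(60)) = 7.

7


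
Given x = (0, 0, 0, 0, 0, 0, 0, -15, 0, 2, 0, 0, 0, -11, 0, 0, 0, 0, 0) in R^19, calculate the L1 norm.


Non-zero entries: [(7, -15), (9, 2), (13, -11)]
Absolute values: [15, 2, 11]
||x||_1 = sum = 28.

28


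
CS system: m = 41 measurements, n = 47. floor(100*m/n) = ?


100*m/n = 100*41/47 ≈ 87.234.
floor = 87.

87


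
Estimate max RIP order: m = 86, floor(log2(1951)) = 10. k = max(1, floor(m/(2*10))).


floor(log2(1951)) = 10.
2*10 = 20.
m/(2*floor(log2(n))) = 86/20 ≈ 4.3.
floor = 4.
k = max(1, 4) = 4.

4


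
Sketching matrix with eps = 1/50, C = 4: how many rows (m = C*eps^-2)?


1/eps = 50.
(1/eps)^2 = 2500.
m = 4*2500 = 10000.

10000


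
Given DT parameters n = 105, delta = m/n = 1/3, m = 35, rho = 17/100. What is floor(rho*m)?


m = 1/3*105 = 35.
rho = 17/100.
rho*m = 17/100*35 = 5.95.
k = floor(5.95) = 5.

5


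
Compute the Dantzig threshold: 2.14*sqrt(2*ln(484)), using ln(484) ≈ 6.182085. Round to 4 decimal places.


ln(484) ≈ 6.182085.
2*ln(n) ≈ 12.36417.
sqrt(2*ln(n)) ≈ sqrt(12.36417) ≈ 3.516272.
threshold ≈ 2.14*3.516272 = 7.52482208 ≈ 7.5248.

7.5248


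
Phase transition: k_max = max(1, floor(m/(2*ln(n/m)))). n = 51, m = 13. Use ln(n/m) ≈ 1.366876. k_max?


n/m = 51/13.
ln(n/m) ≈ 1.366876.
2*ln(n/m) ≈ 2.733752.
m/(2*ln(n/m)) ≈ 13/2.733752 ≈ 4.7554.
floor = 4.
k_max = max(1, 4) = 4.

4


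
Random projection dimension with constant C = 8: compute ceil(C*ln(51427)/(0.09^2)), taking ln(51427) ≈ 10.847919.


ln(51427) ≈ 10.847919.
eps^2 = 0.09^2 = 0.0081.
C*ln(N)/eps^2 ≈ 8*10.847919/0.0081 ≈ 10713.9941.
m = ceil(10713.9941) = 10714.

10714


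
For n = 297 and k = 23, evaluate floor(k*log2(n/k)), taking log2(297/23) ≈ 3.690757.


log2(n/k) = log2(297/23) ≈ 3.690757.
k*log2(n/k) ≈ 23*3.690757 = 84.887411.
floor(84.887411) = 84.

84


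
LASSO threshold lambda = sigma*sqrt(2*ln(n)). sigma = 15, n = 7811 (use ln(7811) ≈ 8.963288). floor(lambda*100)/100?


ln(7811) ≈ 8.963288.
2*ln(n) ≈ 17.926576.
sqrt(2*ln(n)) ≈ sqrt(17.926576) ≈ 4.233979.
lambda ≈ 15*4.233979 = 63.509685.
floor(lambda*100)/100 = 63.50.

63.50


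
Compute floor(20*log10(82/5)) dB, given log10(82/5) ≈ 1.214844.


||x||/||e|| = 82/5.
log10(82/5) ≈ 1.214844.
20*log10(||x||/||e||) ≈ 20*1.214844 = 24.29688.
floor(24.29688) = 24.

24


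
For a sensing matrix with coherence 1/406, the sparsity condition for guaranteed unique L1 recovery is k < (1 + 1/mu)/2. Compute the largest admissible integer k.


1/mu = 406.
1 + 1/mu = 407.
(1 + 1/mu)/2 = 203.5 is not an integer, so k_max = floor(203.5) = 203.

203


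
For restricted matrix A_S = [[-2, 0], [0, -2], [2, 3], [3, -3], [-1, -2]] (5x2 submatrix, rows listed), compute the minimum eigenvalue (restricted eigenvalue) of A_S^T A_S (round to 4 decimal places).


A_S^T A_S = [[18, -1], [-1, 26]].
trace = 44.
det = 467.
disc = trace^2 - 4*det = 1936 - 4*467 = 68.
sqrt(68) ≈ 8.246211.
lam_min = (44 - sqrt(68))/2 ≈ (44 - 8.246211)/2 = 17.8768945 ≈ 17.8769.

17.8769


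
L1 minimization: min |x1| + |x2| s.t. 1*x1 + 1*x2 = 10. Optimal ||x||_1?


Axis intercepts:
  x1 = 10, x2 = 0: L1 = 10
  x1 = 0, x2 = 10: L1 = 10
x* = (10, 0)
||x*||_1 = 10.

10


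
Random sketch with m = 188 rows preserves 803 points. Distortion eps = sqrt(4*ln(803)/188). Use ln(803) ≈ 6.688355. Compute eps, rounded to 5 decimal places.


ln(803) ≈ 6.688355.
4*ln(N)/m ≈ 4*6.688355/188 ≈ 0.14230543.
eps = sqrt(0.14230543) ≈ 0.3772339 ≈ 0.37723.

0.37723


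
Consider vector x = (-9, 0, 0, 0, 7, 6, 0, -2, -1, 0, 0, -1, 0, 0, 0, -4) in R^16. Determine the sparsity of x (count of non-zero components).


Non-zero positions: [0, 4, 5, 7, 8, 11, 15].
Sparsity = 7.

7


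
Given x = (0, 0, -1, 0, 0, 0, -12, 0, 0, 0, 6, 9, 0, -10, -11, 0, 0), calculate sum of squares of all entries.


Non-zero entries: [(2, -1), (6, -12), (10, 6), (11, 9), (13, -10), (14, -11)]
Squares: [1, 144, 36, 81, 100, 121]
||x||_2^2 = sum = 483.

483


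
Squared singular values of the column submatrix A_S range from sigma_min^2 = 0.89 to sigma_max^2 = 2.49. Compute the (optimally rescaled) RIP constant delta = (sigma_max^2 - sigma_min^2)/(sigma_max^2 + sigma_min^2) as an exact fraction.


lambda_max - lambda_min = 2.49 - 0.89 = 1.60.
lambda_max + lambda_min = 2.49 + 0.89 = 3.38.
delta = 1.60/3.38 = 160/338 = 80/169.

80/169


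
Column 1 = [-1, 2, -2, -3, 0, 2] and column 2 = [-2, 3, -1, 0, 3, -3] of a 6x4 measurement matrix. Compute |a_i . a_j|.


Inner product: -1*-2 + 2*3 + -2*-1 + -3*0 + 0*3 + 2*-3
Products: [2, 6, 2, 0, 0, -6]
Sum = 4.
|dot| = 4.

4


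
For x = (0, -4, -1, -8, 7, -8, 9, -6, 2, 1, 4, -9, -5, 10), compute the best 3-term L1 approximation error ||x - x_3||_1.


Sorted |x_i| descending: [10, 9, 9, 8, 8, 7, 6, 5, 4, 4, 2, 1, 1, 0]
Keep top 3: [10, 9, 9]
Tail entries: [8, 8, 7, 6, 5, 4, 4, 2, 1, 1, 0]
L1 error = sum of tail = 46.

46


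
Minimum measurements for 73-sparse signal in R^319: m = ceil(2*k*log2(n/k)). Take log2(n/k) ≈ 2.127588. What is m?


log2(n/k) = log2(319/73) ≈ 2.127588.
2*k*log2(n/k) ≈ 2*73*2.127588 = 310.627848.
m = ceil(310.627848) = 311.

311


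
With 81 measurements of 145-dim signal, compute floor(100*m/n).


100*m/n = 100*81/145 ≈ 55.8621.
floor = 55.

55


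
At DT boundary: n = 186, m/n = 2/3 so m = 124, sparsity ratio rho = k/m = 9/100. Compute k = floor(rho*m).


m = 2/3*186 = 124.
rho = 9/100.
rho*m = 9/100*124 = 11.16.
k = floor(11.16) = 11.

11


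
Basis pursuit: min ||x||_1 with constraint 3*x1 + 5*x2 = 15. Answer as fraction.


Axis intercepts:
  x1 = 5, x2 = 0: L1 = 5
  x1 = 0, x2 = 3: L1 = 3
x* = (0, 3)
||x*||_1 = 3.

3


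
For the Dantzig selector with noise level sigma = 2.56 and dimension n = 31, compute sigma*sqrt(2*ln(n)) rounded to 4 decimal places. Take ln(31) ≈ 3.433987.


ln(31) ≈ 3.433987.
2*ln(n) ≈ 6.867974.
sqrt(2*ln(n)) ≈ sqrt(6.867974) ≈ 2.620682.
threshold ≈ 2.56*2.620682 = 6.70894592 ≈ 6.7089.

6.7089


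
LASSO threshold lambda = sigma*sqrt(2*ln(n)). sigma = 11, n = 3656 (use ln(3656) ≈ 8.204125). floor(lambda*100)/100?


ln(3656) ≈ 8.204125.
2*ln(n) ≈ 16.40825.
sqrt(2*ln(n)) ≈ sqrt(16.40825) ≈ 4.05071.
lambda ≈ 11*4.05071 = 44.55781.
floor(lambda*100)/100 = 44.55.

44.55


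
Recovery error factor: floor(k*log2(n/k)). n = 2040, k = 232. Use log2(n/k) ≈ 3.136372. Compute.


log2(n/k) = log2(2040/232) ≈ 3.136372.
k*log2(n/k) ≈ 232*3.136372 = 727.638304.
floor(727.638304) = 727.

727


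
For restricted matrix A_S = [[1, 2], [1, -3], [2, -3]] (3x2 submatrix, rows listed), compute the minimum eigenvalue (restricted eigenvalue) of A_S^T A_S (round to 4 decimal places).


A_S^T A_S = [[6, -7], [-7, 22]].
trace = 28.
det = 83.
disc = trace^2 - 4*det = 784 - 4*83 = 452.
sqrt(452) ≈ 21.260292.
lam_min = (28 - sqrt(452))/2 ≈ (28 - 21.260292)/2 = 3.369854 ≈ 3.3699.

3.3699


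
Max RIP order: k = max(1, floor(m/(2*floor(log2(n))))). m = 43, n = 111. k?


floor(log2(111)) = 6.
2*6 = 12.
m/(2*floor(log2(n))) = 43/12 ≈ 3.5833.
floor = 3.
k = max(1, 3) = 3.

3


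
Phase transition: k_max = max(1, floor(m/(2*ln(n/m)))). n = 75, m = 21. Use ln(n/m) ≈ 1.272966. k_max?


n/m = 75/21 = 25/7.
ln(n/m) ≈ 1.272966.
2*ln(n/m) ≈ 2.545932.
m/(2*ln(n/m)) ≈ 21/2.545932 ≈ 8.2485.
floor = 8.
k_max = max(1, 8) = 8.

8


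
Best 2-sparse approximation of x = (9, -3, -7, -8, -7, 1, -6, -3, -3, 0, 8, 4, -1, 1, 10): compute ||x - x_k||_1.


Sorted |x_i| descending: [10, 9, 8, 8, 7, 7, 6, 4, 3, 3, 3, 1, 1, 1, 0]
Keep top 2: [10, 9]
Tail entries: [8, 8, 7, 7, 6, 4, 3, 3, 3, 1, 1, 1, 0]
L1 error = sum of tail = 52.

52


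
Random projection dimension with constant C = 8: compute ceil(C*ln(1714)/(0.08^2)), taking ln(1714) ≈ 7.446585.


ln(1714) ≈ 7.446585.
eps^2 = 0.08^2 = 0.0064.
C*ln(N)/eps^2 ≈ 8*7.446585/0.0064 ≈ 9308.2313.
m = ceil(9308.2313) = 9309.

9309


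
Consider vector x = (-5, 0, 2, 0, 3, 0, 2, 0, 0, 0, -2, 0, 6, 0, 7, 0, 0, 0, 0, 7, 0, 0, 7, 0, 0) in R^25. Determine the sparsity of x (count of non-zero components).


Non-zero positions: [0, 2, 4, 6, 10, 12, 14, 19, 22].
Sparsity = 9.

9


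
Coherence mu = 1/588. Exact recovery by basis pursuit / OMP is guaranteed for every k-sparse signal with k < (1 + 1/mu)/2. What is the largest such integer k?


1/mu = 588.
1 + 1/mu = 589.
(1 + 1/mu)/2 = 294.5 is not an integer, so k_max = floor(294.5) = 294.

294


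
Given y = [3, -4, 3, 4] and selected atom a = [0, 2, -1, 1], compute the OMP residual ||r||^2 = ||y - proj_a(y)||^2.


a^T a = 6.
a^T y = -7.
coeff = -7/6 = -7/6.
||r||^2 = 251/6.

251/6


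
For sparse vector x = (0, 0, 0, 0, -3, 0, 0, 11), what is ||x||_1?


Non-zero entries: [(4, -3), (7, 11)]
Absolute values: [3, 11]
||x||_1 = sum = 14.

14


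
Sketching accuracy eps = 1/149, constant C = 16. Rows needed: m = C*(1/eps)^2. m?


1/eps = 149.
(1/eps)^2 = 22201.
m = 16*22201 = 355216.

355216


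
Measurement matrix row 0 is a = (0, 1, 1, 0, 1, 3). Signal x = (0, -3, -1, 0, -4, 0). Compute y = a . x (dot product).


Non-zero terms: ['1*-3', '1*-1', '1*-4']
Products: [-3, -1, -4]
y = sum = -8.

-8


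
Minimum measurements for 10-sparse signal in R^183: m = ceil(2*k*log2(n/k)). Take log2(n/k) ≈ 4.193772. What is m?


log2(n/k) = log2(183/10) ≈ 4.193772.
2*k*log2(n/k) ≈ 2*10*4.193772 = 83.87544.
m = ceil(83.87544) = 84.

84


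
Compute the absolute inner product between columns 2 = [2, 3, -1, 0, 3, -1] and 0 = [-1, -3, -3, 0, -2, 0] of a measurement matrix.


Inner product: 2*-1 + 3*-3 + -1*-3 + 0*0 + 3*-2 + -1*0
Products: [-2, -9, 3, 0, -6, 0]
Sum = -14.
|dot| = 14.

14


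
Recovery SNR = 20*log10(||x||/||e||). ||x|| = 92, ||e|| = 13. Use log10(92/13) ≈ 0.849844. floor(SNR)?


||x||/||e|| = 92/13.
log10(92/13) ≈ 0.849844.
20*log10(||x||/||e||) ≈ 20*0.849844 = 16.99688.
floor(16.99688) = 16.

16


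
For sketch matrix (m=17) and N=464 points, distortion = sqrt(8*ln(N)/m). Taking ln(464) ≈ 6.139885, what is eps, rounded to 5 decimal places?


ln(464) ≈ 6.139885.
8*ln(N)/m ≈ 8*6.139885/17 ≈ 2.88935765.
eps = sqrt(2.88935765) ≈ 1.6998111 ≈ 1.69981.

1.69981


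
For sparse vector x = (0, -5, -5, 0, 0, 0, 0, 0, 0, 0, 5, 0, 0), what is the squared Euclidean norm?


Non-zero entries: [(1, -5), (2, -5), (10, 5)]
Squares: [25, 25, 25]
||x||_2^2 = sum = 75.

75


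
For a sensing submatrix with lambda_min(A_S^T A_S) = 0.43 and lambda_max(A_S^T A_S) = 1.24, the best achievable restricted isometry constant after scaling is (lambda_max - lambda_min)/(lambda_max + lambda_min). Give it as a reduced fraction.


lambda_max - lambda_min = 1.24 - 0.43 = 0.81.
lambda_max + lambda_min = 1.24 + 0.43 = 1.67.
delta = 0.81/1.67 = 81/167.

81/167


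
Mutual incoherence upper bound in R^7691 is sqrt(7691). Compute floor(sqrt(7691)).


87^2 = 7569 <= 7691 < 7744 = 88^2, so 87 <= sqrt(7691) < 88.
floor(sqrt(7691)) = 87.

87


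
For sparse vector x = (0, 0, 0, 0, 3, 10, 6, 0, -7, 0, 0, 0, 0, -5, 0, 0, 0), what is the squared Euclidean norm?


Non-zero entries: [(4, 3), (5, 10), (6, 6), (8, -7), (13, -5)]
Squares: [9, 100, 36, 49, 25]
||x||_2^2 = sum = 219.

219


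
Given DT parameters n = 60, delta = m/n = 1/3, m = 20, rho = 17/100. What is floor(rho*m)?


m = 1/3*60 = 20.
rho = 17/100.
rho*m = 17/100*20 = 3.4.
k = floor(3.4) = 3.

3


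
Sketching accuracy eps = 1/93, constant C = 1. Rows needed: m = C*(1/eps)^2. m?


1/eps = 93.
(1/eps)^2 = 8649.
m = 1*8649 = 8649.

8649


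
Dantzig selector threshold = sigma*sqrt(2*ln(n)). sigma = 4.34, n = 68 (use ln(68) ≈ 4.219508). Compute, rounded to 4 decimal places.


ln(68) ≈ 4.219508.
2*ln(n) ≈ 8.439016.
sqrt(2*ln(n)) ≈ sqrt(8.439016) ≈ 2.904998.
threshold ≈ 4.34*2.904998 = 12.60769132 ≈ 12.6077.

12.6077


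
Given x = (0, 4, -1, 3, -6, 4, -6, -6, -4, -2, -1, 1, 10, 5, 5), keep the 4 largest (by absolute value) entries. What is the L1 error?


Sorted |x_i| descending: [10, 6, 6, 6, 5, 5, 4, 4, 4, 3, 2, 1, 1, 1, 0]
Keep top 4: [10, 6, 6, 6]
Tail entries: [5, 5, 4, 4, 4, 3, 2, 1, 1, 1, 0]
L1 error = sum of tail = 30.

30


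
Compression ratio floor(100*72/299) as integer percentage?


100*m/n = 100*72/299 ≈ 24.0803.
floor = 24.

24


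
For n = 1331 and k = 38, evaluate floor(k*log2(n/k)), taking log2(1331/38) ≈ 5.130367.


log2(n/k) = log2(1331/38) ≈ 5.130367.
k*log2(n/k) ≈ 38*5.130367 = 194.953946.
floor(194.953946) = 194.

194


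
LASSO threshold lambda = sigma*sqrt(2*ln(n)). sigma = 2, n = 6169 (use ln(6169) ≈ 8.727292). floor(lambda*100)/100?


ln(6169) ≈ 8.727292.
2*ln(n) ≈ 17.454584.
sqrt(2*ln(n)) ≈ sqrt(17.454584) ≈ 4.177868.
lambda ≈ 2*4.177868 = 8.355736.
floor(lambda*100)/100 = 8.35.

8.35


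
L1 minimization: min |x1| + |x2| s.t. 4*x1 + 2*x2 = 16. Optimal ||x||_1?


Axis intercepts:
  x1 = 4, x2 = 0: L1 = 4
  x1 = 0, x2 = 8: L1 = 8
x* = (4, 0)
||x*||_1 = 4.

4


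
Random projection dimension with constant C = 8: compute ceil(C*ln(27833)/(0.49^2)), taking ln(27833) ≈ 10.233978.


ln(27833) ≈ 10.233978.
eps^2 = 0.49^2 = 0.2401.
C*ln(N)/eps^2 ≈ 8*10.233978/0.2401 ≈ 340.9905.
m = ceil(340.9905) = 341.

341


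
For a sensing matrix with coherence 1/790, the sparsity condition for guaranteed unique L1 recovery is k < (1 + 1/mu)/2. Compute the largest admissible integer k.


1/mu = 790.
1 + 1/mu = 791.
(1 + 1/mu)/2 = 395.5 is not an integer, so k_max = floor(395.5) = 395.

395


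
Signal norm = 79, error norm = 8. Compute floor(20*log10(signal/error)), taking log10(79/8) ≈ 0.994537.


||x||/||e|| = 79/8.
log10(79/8) ≈ 0.994537.
20*log10(||x||/||e||) ≈ 20*0.994537 = 19.89074.
floor(19.89074) = 19.

19


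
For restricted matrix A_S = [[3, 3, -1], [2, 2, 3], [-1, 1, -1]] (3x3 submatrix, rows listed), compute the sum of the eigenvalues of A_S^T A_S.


Sum of eigenvalues of A_S^T A_S = trace(A_S^T A_S) = sum of squared column norms of A_S.
A_S^T A_S diagonal: [14, 14, 11].
trace = 14 + 14 + 11 = 39.

39


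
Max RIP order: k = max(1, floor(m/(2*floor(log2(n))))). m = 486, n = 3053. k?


floor(log2(3053)) = 11.
2*11 = 22.
m/(2*floor(log2(n))) = 486/22 ≈ 22.0909.
floor = 22.
k = max(1, 22) = 22.

22


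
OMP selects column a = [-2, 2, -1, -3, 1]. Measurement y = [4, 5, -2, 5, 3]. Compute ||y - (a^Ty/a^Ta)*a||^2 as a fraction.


a^T a = 19.
a^T y = -8.
coeff = -8/19 = -8/19.
||r||^2 = 1437/19.

1437/19


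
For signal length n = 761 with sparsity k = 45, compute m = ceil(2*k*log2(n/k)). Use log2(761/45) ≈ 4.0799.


log2(n/k) = log2(761/45) ≈ 4.0799.
2*k*log2(n/k) ≈ 2*45*4.0799 = 367.191.
m = ceil(367.191) = 368.

368


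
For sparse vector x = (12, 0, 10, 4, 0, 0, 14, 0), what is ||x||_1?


Non-zero entries: [(0, 12), (2, 10), (3, 4), (6, 14)]
Absolute values: [12, 10, 4, 14]
||x||_1 = sum = 40.

40
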